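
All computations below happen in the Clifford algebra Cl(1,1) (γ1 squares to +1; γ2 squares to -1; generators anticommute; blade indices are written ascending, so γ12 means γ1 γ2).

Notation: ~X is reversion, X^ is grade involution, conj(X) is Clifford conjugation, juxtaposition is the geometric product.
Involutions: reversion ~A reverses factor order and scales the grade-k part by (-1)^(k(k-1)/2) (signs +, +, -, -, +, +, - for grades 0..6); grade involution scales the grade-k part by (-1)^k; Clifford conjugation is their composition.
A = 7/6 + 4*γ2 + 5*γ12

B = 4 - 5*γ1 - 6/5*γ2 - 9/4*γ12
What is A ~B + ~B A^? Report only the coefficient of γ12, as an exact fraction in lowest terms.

first term: 1243/60 + 55/6*γ1 + 198/5*γ2 + 341/8*γ12
second term: 667/60 - 17/6*γ1 - 212/5*γ2 + 341/8*γ12
Answer: 341/4


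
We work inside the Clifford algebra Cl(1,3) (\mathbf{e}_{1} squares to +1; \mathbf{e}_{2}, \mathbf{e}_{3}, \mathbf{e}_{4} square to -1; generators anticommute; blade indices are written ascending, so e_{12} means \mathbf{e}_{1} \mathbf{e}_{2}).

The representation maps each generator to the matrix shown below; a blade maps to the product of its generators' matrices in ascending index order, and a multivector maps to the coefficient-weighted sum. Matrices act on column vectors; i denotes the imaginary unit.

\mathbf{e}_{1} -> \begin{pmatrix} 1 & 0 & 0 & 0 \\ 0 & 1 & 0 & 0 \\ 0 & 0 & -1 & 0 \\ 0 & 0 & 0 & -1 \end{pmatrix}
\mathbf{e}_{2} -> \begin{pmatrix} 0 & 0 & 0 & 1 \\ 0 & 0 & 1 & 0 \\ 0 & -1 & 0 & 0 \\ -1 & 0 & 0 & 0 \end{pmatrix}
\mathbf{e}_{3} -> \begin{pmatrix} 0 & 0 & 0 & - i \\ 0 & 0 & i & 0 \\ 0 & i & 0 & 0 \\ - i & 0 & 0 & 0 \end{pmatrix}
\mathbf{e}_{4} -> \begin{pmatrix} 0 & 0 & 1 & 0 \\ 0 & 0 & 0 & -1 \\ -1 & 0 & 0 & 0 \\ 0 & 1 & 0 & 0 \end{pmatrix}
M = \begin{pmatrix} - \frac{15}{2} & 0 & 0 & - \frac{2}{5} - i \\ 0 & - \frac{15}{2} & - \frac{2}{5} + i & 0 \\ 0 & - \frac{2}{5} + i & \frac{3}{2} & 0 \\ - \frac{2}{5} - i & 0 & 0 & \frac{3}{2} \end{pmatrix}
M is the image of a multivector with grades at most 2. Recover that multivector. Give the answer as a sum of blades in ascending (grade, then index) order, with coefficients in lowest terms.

Method: the blade images are trace-orthogonal — tr(rho(e_A) rho(e_B)^-1) = 4 if A = B and 0 otherwise — and rho(e_A)^-1 = (e_A)^2 * rho(e_A) with (e_A)^2 = +1 or -1, so the coefficient of e_A in the preimage is (e_A)^2 * tr(M rho(e_A))/4.
Nonzero projections over blades of grade <= 2: 1: (1)^2 = +1, tr(M 1) = -12, coefficient -3; e_{1}: (e_{1})^2 = +1, tr(M rho(e_{1})) = -18, coefficient -\frac{9}{2}; e_{3}: (e_{3})^2 = -1, tr(M rho(e_{3})) = -4, coefficient 1; e_{12}: (e_{12})^2 = +1, tr(M rho(e_{12})) = - \frac{8}{5}, coefficient -\frac{2}{5}. Every other blade of grade <= 2 projects to 0.
Answer: -3 - \frac{9}{2} e_{1} + e_{3} - \frac{2}{5} e_{12}


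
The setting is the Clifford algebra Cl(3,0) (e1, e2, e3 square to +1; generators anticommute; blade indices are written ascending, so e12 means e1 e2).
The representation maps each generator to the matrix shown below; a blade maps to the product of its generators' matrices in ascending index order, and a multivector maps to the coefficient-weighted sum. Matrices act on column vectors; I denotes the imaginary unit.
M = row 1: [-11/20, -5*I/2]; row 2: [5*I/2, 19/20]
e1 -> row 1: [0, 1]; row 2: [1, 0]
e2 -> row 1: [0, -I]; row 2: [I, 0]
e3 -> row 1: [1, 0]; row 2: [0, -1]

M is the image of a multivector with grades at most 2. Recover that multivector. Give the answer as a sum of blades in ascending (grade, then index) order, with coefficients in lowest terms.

Method: 1, rho(e1), rho(e2), rho(e3) form a trace-orthogonal basis of the 2x2 complex matrices (tr(X Y) = 2 if X = Y, else 0), so M = m0*1 + m1*rho(e1) + m2*rho(e2) + m3*rho(e3) with m0 = tr(M)/2 = 1/5, m1 = tr(M rho(e1))/2 = 0, m2 = tr(M rho(e2))/2 = 5/2, m3 = tr(M rho(e3))/2 = -3/4.
Multiplying table entries, the bivector images are rho(e12) = I*rho(e3), rho(e13) = -I*rho(e2), rho(e23) = I*rho(e1); with real blade coefficients the real parts of m0..m3 are the coefficients of 1, e1, e2, e3 and the imaginary parts give the bivectors (e23: Im m1, e13: -Im m2, e12: Im m3).
Answer: 1/5 + 5/2*e2 - 3/4*e3


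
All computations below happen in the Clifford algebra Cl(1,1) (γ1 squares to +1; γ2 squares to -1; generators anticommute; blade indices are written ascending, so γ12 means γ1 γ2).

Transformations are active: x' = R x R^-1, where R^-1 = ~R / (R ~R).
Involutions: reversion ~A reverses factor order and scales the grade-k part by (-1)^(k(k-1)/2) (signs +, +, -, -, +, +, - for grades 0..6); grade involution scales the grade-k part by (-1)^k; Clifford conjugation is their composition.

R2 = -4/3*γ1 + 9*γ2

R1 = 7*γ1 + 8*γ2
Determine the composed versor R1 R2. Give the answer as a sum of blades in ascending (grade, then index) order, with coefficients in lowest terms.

Distribute over the terms of R1 (each basis-blade product reordered to ascending indices, repeated generators contracted through their squares):
(7*γ1) R2 = -28/3 + 63*γ12
(8*γ2) R2 = -72 + 32/3*γ12
Summing the partial products and collecting blades:
Answer: -244/3 + 221/3*γ12


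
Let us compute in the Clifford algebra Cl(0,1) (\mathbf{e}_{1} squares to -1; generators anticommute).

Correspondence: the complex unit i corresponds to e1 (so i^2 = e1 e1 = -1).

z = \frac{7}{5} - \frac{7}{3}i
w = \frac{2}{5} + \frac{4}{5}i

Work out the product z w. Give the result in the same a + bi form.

In blades: z = \frac{7}{5} - \frac{7}{3} e_{1}, w = \frac{2}{5} + \frac{4}{5} e_{1}.
Distribute z over w term by term (generator squares from the signature, products reordered to ascending indices): (\frac{7}{5})*w = \frac{14}{25} + \frac{28}{25} e_{1}; (-\frac{7}{3} e_{1})*w = \frac{28}{15} - \frac{14}{15} e_{1}.
Sum: \frac{182}{75} + \frac{14}{75} e_{1}; translating back through the correspondence:
Answer: \frac{182}{75} + \frac{14}{75}i


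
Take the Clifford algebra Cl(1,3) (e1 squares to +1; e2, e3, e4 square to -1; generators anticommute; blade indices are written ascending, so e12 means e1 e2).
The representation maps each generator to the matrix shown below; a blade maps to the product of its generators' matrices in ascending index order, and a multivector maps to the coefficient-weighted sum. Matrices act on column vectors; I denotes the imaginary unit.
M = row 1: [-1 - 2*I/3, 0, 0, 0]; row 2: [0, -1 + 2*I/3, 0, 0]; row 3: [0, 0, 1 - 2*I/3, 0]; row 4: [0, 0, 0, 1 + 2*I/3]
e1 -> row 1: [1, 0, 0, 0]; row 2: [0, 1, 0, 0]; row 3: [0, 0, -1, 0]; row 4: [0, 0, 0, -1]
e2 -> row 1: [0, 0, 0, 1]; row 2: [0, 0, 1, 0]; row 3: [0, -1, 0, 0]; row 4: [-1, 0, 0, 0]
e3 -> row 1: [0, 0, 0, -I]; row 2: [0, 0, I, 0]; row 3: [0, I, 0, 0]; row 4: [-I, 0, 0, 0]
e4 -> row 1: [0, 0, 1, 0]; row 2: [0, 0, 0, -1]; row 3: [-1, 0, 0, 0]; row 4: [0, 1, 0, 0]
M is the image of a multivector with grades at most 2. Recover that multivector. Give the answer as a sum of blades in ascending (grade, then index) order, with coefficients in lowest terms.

Method: the blade images are trace-orthogonal — tr(rho(e_A) rho(e_B)^-1) = 4 if A = B and 0 otherwise — and rho(e_A)^-1 = (e_A)^2 * rho(e_A) with (e_A)^2 = +1 or -1, so the coefficient of e_A in the preimage is (e_A)^2 * tr(M rho(e_A))/4.
Nonzero projections over blades of grade <= 2: e1: (e1)^2 = +1, tr(M rho(e1)) = -4, coefficient -1; e23: (e23)^2 = -1, tr(M rho(e23)) = -8/3, coefficient 2/3. Every other blade of grade <= 2 projects to 0.
Answer: -e1 + 2/3*e23


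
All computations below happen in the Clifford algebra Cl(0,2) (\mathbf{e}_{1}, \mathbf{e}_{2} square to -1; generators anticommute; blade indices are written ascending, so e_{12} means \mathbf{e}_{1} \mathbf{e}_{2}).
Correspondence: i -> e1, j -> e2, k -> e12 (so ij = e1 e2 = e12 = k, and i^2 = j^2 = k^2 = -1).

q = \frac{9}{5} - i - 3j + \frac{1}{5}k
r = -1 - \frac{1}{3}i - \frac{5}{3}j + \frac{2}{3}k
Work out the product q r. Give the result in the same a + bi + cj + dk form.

In blades: q = \frac{9}{5} - e_{1} - 3 e_{2} + \frac{1}{5} e_{12}, r = -1 - \frac{1}{3} e_{1} - \frac{5}{3} e_{2} + \frac{2}{3} e_{12}.
Distribute q over r term by term (generator squares from the signature, products reordered to ascending indices): (\frac{9}{5})*r = -\frac{9}{5} - \frac{3}{5} e_{1} - 3 e_{2} + \frac{6}{5} e_{12}; (-e_{1})*r = -\frac{1}{3} + e_{1} + \frac{2}{3} e_{2} + \frac{5}{3} e_{12}; (-3 e_{2})*r = -5 - 2 e_{1} + 3 e_{2} - e_{12}; (\frac{1}{5} e_{12})*r = -\frac{2}{15} + \frac{1}{3} e_{1} - \frac{1}{15} e_{2} - \frac{1}{5} e_{12}.
Sum: -\frac{109}{15} - \frac{19}{15} e_{1} + \frac{3}{5} e_{2} + \frac{5}{3} e_{12}; translating back through the correspondence:
Answer: -\frac{109}{15} - \frac{19}{15}i + \frac{3}{5}j + \frac{5}{3}k


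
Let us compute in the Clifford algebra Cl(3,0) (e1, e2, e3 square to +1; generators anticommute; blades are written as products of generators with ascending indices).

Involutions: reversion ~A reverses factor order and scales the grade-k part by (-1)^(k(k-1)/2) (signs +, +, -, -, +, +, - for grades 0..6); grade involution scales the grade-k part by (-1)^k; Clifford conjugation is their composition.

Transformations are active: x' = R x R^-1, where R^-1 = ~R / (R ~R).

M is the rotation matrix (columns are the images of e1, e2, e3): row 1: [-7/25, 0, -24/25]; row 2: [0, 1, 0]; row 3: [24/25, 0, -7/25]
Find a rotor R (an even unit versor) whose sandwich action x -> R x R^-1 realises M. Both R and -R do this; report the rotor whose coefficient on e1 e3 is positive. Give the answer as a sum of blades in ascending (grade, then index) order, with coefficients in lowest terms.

Method: write R = a + b12*e1 e2 + b13*e1 e3 + b23*e2 e3 with a^2 + b12^2 + b13^2 + b23^2 = 1 (so R^-1 = ~R). Expanding the columns R e_j ~R gives tr M = 4a^2 - 1 and, from the antisymmetric part, M21 - M12 = -4a*b12, M13 - M31 = 4a*b13, M32 - M23 = -4a*b23.
Here tr M = 11/25, so a^2 = (1 + tr M)/4 = 9/25 and a = ±3/5. Taking a = 3/5: M21 - M12 = 0, M13 - M31 = -48/25, M32 - M23 = 0, giving b12 = 0, b13 = -4/5, b23 = 0, i.e. R = 3/5 - 4/5*e1 e3.
Its e1 e3 coefficient is negative, so report the other preimage -R.
Answer: -3/5 + 4/5*e1 e3. Recall the cover is two-to-one: with M of trace 11/25, both preimages act alike, and the stated e1 e3 sign chooses the sheet.


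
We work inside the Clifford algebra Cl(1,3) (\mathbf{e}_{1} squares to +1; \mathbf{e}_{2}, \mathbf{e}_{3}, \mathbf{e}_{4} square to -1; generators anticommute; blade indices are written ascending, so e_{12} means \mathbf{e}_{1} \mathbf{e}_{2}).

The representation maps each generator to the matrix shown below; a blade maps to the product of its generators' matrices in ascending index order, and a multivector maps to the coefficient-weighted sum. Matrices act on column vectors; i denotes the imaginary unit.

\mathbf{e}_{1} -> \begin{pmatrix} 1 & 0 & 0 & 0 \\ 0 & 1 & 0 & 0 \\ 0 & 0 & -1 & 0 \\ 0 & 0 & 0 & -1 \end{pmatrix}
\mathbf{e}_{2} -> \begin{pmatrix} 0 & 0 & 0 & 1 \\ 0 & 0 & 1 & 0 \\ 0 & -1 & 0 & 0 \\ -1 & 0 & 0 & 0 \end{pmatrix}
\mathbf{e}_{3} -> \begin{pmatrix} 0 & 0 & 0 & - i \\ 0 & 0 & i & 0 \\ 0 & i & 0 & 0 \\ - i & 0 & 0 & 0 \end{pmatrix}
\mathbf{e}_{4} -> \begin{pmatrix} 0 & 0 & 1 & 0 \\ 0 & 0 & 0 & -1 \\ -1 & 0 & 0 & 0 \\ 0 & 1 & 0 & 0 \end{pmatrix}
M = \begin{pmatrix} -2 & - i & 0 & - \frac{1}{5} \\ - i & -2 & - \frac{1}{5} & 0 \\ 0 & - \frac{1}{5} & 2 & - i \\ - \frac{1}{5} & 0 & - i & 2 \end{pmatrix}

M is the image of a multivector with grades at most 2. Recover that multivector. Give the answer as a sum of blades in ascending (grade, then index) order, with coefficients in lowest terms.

Method: the blade images are trace-orthogonal — tr(rho(e_A) rho(e_B)^-1) = 4 if A = B and 0 otherwise — and rho(e_A)^-1 = (e_A)^2 * rho(e_A) with (e_A)^2 = +1 or -1, so the coefficient of e_A in the preimage is (e_A)^2 * tr(M rho(e_A))/4.
Nonzero projections over blades of grade <= 2: e_{1}: (e_{1})^2 = +1, tr(M rho(e_{1})) = -8, coefficient -2; e_{12}: (e_{12})^2 = +1, tr(M rho(e_{12})) = - \frac{4}{5}, coefficient -\frac{1}{5}; e_{34}: (e_{34})^2 = -1, tr(M rho(e_{34})) = -4, coefficient 1. Every other blade of grade <= 2 projects to 0.
Answer: -2 e_{1} - \frac{1}{5} e_{12} + e_{34}


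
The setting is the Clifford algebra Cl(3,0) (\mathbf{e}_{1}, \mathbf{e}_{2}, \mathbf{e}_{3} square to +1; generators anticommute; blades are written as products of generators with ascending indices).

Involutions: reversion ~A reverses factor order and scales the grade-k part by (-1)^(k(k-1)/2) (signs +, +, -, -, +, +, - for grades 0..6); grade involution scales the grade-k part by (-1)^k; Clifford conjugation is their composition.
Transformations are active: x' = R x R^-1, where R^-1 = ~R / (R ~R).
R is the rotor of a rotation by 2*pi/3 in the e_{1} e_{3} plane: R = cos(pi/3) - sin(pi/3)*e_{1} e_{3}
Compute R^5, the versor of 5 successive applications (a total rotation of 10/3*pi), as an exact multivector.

Half-angle bookkeeping: 5 applications in e_{1} e_{3} add up to rotor phase 5*pi/3 = \frac{5 \pi}{3}, so R^5 = cos(\frac{5 \pi}{3}) - sin(\frac{5 \pi}{3})*e_{1} e_{3}.
cos(\frac{5 \pi}{3}) = \frac{1}{2} and sin(\frac{5 \pi}{3}) = - \frac{\sqrt{3}}{2}, so R^5 = \frac{1}{2} + \frac{\sqrt{3}}{2} e_{1} e_{3}. The net rotation is 4/3*pi (after discarding 1 full turn, each of which contributes a factor -1 to the rotor); the rotor keeps the half-angle phase exactly.
Answer: \frac{1}{2} + \frac{\sqrt{3}}{2} e_{1} e_{3}


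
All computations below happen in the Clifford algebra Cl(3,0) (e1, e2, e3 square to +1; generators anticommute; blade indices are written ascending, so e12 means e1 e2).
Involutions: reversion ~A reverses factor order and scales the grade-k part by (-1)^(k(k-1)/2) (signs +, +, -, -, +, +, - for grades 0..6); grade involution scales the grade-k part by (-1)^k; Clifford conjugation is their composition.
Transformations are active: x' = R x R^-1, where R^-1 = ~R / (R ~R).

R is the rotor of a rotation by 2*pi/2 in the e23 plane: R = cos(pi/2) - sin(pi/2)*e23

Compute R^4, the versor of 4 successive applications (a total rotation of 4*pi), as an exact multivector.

Because a rotor carries half the rotation angle, composing 4 copies of this e23-plane rotor multiplies the phase: 4*(pi/2) = 2*pi, hence R^4 = cos(2*pi) - sin(2*pi)*e23.
cos(2*pi) = 1 and sin(2*pi) = 0, so R^4 = 1. The total rotation 4*pi is 2 full turns, so every vector returns to itself, yet the rotor is +1, back on the identity sheet (an even number of 2*pi turns).
Answer: 1


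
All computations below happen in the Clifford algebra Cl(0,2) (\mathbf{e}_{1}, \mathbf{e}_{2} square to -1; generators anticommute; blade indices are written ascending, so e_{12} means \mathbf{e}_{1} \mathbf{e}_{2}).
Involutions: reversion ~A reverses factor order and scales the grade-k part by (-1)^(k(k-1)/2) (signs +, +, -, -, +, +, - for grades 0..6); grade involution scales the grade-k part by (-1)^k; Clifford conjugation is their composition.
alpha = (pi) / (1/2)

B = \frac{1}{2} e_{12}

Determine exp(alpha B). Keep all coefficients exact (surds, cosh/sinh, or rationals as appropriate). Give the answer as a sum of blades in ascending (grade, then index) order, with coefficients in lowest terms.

B^2 = (\frac{1}{2})^2*(e_{12})^2 = \frac{1}{4}*(-1) = -\frac{1}{4} (a basis 2-blade squares to minus the product of its generators' squares).
B^2 = -\frac{1}{4} — since the square is negative, the closed form is circular: l = \frac{1}{2}, alpha*l = \pi, so exp(alpha B) = cos(\pi) + (sin(\pi)/(\frac{1}{2}))*B = -1 + (0)*B.
Answer: -1


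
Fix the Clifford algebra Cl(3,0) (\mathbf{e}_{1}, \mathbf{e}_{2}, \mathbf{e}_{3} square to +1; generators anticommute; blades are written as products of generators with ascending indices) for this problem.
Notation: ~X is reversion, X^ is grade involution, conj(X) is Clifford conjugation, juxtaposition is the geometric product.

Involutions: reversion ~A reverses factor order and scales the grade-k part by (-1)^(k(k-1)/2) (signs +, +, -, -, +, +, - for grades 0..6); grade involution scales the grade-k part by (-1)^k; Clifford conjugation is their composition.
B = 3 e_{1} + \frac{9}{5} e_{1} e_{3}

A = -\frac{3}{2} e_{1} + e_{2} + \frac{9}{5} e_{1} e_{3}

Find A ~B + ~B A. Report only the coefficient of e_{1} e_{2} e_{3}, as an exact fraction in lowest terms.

first term: -\frac{63}{50} - \frac{27}{10} e_{3} - 3 e_{1} e_{2} + \frac{9}{5} e_{1} e_{2} e_{3}
second term: -\frac{63}{50} + \frac{27}{10} e_{3} + 3 e_{1} e_{2} + \frac{9}{5} e_{1} e_{2} e_{3}
Answer: \frac{18}{5}


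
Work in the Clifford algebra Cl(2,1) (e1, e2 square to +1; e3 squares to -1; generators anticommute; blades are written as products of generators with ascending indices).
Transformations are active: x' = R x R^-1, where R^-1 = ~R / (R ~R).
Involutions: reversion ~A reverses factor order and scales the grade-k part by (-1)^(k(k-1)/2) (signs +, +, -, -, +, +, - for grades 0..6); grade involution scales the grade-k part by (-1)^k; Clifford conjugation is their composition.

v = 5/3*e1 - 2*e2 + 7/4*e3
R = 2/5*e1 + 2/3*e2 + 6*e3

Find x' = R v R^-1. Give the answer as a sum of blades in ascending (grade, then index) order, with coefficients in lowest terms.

~R = 2/5*e1 + 2/3*e2 + 6*e3, and R ~R = -7964/225, so R^-1 = ~R / (-7964/225).
R v = -67/6 - 86/45*e1 e2 - 93/10*e1 e3 + 79/6*e2 e3
Answer: -16895/11946*e1 + 9639/3982*e2 + 16213/7964*e3


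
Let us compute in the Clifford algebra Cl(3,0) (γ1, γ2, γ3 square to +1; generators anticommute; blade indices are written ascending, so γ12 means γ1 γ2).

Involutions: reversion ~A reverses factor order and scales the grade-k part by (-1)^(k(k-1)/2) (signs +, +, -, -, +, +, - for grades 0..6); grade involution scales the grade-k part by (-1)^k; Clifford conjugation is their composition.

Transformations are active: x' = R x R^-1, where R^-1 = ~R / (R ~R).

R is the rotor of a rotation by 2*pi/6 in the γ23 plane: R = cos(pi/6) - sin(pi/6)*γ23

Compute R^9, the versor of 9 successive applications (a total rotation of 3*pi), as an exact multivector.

Half-angle bookkeeping: 9 applications in γ23 add up to rotor phase 9*pi/6 = 3*pi/2, so R^9 = cos(3*pi/2) - sin(3*pi/2)*γ23.
cos(3*pi/2) = 0 and sin(3*pi/2) = -1, so R^9 = γ23. The net rotation is 1*pi (after discarding 1 full turn, each of which contributes a factor -1 to the rotor); the rotor keeps the half-angle phase exactly.
Answer: γ23


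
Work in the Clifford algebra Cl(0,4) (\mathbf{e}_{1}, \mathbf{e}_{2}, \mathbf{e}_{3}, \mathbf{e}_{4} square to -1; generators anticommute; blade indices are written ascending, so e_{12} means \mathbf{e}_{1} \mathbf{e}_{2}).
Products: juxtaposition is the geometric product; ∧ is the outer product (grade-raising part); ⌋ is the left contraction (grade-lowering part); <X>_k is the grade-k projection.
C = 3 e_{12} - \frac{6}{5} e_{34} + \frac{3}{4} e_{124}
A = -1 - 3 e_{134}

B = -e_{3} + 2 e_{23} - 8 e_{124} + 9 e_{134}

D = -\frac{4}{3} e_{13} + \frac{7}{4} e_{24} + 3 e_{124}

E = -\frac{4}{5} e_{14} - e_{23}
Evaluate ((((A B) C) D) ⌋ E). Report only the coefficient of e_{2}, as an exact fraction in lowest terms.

step 1: -27 + e_{3} + 3 e_{14} + 22 e_{23} + 2 e_{124} - 9 e_{134}
step 2: \frac{3}{2} - \frac{54}{5} e_{1} + \frac{9}{4} e_{2} - \frac{24}{5} e_{4} - 81 e_{12} + \frac{312}{5} e_{13} - \frac{27}{4} e_{23} + \frac{87}{5} e_{24} + \frac{162}{5} e_{34} + \frac{3}{5} e_{123} - \frac{81}{4} e_{124} + \frac{33}{2} e_{134} + 27 e_{234} + \frac{3}{4} e_{1234}
step 3: -8 - \frac{1341}{80} e_{1} - \frac{46}{5} e_{2} + \frac{351}{10} e_{3} + \frac{4177}{16} e_{4} + \frac{27}{5} e_{12} - \frac{1307}{16} e_{13} + \frac{1053}{10} e_{14} + \frac{504}{5} e_{23} + \frac{1361}{40} e_{24} - \frac{1089}{80} e_{34} - \frac{4923}{40} e_{123} + \frac{108}{5} e_{124} - \frac{64}{5} e_{134} - \frac{801}{5} e_{234} - 86 e_{1234}
step 4: \frac{4626}{25} - \frac{4177}{20} e_{1} - \frac{351}{10} e_{2} - \frac{46}{5} e_{3} - \frac{1341}{100} e_{4} + \frac{32}{5} e_{14} + 8 e_{23}
Answer: -\frac{351}{10}


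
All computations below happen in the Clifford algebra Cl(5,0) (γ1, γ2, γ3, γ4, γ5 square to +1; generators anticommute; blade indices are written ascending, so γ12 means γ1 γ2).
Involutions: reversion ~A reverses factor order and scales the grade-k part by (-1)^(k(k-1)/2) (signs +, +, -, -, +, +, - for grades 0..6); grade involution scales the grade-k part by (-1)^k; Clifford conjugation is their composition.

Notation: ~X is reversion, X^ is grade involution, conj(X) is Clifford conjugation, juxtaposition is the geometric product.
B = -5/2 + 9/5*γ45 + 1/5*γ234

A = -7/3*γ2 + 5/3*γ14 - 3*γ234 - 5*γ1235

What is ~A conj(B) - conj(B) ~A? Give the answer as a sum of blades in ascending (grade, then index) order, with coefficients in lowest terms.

first term: -3/5 + 35/6*γ2 + 25/6*γ14 + 3*γ15 - 7/15*γ34 - 1/3*γ123 - γ145 - 15/2*γ234 - 27/5*γ235 + 21/5*γ245 - 9*γ1234 + 25/2*γ1235
second term: -3/5 + 35/6*γ2 + 25/6*γ14 - 3*γ15 - 7/15*γ34 + 1/3*γ123 - γ145 - 15/2*γ234 + 27/5*γ235 + 21/5*γ245 + 9*γ1234 + 25/2*γ1235
Answer: 6*γ15 - 2/3*γ123 - 54/5*γ235 - 18*γ1234


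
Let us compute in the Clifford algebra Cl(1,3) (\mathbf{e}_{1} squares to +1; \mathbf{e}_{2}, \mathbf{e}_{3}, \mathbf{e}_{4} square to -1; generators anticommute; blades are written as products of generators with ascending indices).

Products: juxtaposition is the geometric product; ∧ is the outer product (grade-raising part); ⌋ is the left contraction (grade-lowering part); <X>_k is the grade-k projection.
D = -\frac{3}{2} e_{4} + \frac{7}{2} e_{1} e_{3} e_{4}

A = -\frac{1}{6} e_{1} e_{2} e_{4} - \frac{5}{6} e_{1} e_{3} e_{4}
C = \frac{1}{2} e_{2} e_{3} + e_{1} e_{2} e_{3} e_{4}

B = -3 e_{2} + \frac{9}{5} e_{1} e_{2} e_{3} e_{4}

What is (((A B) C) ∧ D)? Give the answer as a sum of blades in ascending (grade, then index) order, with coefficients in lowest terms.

step 1: \frac{3}{2} e_{2} - \frac{3}{10} e_{3} + \frac{1}{2} e_{1} e_{4} + \frac{5}{2} e_{1} e_{2} e_{3} e_{4}
step 2: -\frac{5}{2} - \frac{3}{20} e_{2} - \frac{3}{4} e_{3} - \frac{5}{4} e_{1} e_{4} + \frac{1}{2} e_{2} e_{3} + \frac{3}{10} e_{1} e_{2} e_{4} + \frac{3}{2} e_{1} e_{3} e_{4} + \frac{1}{4} e_{1} e_{2} e_{3} e_{4}
step 3: \frac{15}{4} e_{4} + \frac{9}{40} e_{2} e_{4} + \frac{9}{8} e_{3} e_{4} - \frac{35}{4} e_{1} e_{3} e_{4} - \frac{3}{4} e_{2} e_{3} e_{4} + \frac{21}{40} e_{1} e_{2} e_{3} e_{4}
Answer: \frac{15}{4} e_{4} + \frac{9}{40} e_{2} e_{4} + \frac{9}{8} e_{3} e_{4} - \frac{35}{4} e_{1} e_{3} e_{4} - \frac{3}{4} e_{2} e_{3} e_{4} + \frac{21}{40} e_{1} e_{2} e_{3} e_{4}


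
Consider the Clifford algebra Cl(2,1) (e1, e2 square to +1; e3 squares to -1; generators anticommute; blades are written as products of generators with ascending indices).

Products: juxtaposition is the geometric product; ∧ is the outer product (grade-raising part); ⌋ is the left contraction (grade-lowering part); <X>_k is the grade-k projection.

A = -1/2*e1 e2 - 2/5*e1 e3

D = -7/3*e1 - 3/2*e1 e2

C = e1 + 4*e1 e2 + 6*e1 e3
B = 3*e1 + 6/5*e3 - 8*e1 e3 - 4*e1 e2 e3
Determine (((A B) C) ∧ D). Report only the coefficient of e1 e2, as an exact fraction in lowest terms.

step 1: 16/5 + 12/25*e1 - 1/10*e2 - 4/5*e3 - 4*e2 e3 - 3/5*e1 e2 e3
step 2: 12/25 - 6/5*e1 + 138/25*e2 + 132/25*e3 + 369/10*e1 e2 + 36*e1 e3 - 3/5*e2 e3 - 33/5*e1 e2 e3
step 3: -28/25*e1 + 304/25*e1 e2 + 308/25*e1 e3 - 163/25*e1 e2 e3
Answer: 304/25


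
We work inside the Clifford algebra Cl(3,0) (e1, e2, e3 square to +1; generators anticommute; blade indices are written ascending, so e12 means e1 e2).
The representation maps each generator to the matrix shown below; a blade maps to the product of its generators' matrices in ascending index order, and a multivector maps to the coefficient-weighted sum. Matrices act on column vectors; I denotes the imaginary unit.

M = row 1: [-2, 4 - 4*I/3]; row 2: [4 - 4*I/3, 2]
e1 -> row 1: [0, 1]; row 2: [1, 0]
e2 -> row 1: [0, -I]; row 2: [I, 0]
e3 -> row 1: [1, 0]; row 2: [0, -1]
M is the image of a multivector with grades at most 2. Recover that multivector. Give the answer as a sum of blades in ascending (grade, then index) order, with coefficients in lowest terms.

Method: 1, rho(e1), rho(e2), rho(e3) form a trace-orthogonal basis of the 2x2 complex matrices (tr(X Y) = 2 if X = Y, else 0), so M = m0*1 + m1*rho(e1) + m2*rho(e2) + m3*rho(e3) with m0 = tr(M)/2 = 0, m1 = tr(M rho(e1))/2 = 4 - 4*I/3, m2 = tr(M rho(e2))/2 = 0, m3 = tr(M rho(e3))/2 = -2.
Multiplying table entries, the bivector images are rho(e12) = I*rho(e3), rho(e13) = -I*rho(e2), rho(e23) = I*rho(e1); with real blade coefficients the real parts of m0..m3 are the coefficients of 1, e1, e2, e3 and the imaginary parts give the bivectors (e23: Im m1, e13: -Im m2, e12: Im m3).
Answer: 4*e1 - 2*e3 - 4/3*e23


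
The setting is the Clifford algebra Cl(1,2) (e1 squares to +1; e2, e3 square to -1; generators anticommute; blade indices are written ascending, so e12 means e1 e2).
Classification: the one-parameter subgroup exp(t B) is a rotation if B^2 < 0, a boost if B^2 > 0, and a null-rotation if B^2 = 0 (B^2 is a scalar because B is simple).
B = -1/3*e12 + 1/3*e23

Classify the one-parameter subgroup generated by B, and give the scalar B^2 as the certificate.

B^2 term by term: the squares give (-1/3)^2*(e12)^2 + (1/3)^2*(e23)^2 = 1/9*(+1) + 1/9*(-1) = 0 (each basis 2-blade squares to minus the product of its generators' squares); cross terms between blades sharing an index anticommute and cancel. So B^2 = 0.
Answer: null-rotation, certificate B^2 = 0. Note: conjugating B changes its blade decomposition but never the scalar B^2 = 0, whose sign settles the classification.


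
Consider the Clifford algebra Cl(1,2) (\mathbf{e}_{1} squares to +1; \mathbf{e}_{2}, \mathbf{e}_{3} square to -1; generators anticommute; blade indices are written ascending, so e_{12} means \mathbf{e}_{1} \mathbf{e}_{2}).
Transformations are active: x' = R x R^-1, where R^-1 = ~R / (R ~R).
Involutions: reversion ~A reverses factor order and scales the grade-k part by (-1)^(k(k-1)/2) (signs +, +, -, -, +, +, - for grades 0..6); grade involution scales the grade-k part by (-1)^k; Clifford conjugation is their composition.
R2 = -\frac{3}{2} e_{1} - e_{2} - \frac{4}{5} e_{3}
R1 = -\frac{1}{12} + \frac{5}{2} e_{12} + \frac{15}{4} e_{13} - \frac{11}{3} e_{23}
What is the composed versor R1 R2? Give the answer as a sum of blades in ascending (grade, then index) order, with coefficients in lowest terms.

Distribute over the terms of R2 (each basis-blade product reordered to ascending indices, repeated generators contracted through their squares):
R1 (-\frac{3}{2} e_{1}) = \frac{1}{8} e_{1} + \frac{15}{4} e_{2} + \frac{45}{8} e_{3} + \frac{11}{2} e_{123}
R1 (-e_{2}) = \frac{5}{2} e_{1} + \frac{1}{12} e_{2} + \frac{11}{3} e_{3} + \frac{15}{4} e_{123}
R1 (-\frac{4}{5} e_{3}) = 3 e_{1} - \frac{44}{15} e_{2} + \frac{1}{15} e_{3} - 2 e_{123}
Summing the partial products and collecting blades:
Answer: \frac{45}{8} e_{1} + \frac{9}{10} e_{2} + \frac{1123}{120} e_{3} + \frac{29}{4} e_{123}


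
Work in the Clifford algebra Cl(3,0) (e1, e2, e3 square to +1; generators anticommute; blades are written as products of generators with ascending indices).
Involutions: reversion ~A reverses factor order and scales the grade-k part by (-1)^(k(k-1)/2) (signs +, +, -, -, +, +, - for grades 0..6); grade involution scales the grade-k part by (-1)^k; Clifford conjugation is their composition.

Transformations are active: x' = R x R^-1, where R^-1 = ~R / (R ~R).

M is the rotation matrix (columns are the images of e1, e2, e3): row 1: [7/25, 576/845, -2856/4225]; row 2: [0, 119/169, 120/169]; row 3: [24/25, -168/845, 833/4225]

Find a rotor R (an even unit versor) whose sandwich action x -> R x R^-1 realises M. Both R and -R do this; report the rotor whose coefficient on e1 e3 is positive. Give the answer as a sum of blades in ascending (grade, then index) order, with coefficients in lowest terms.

Method: write R = a + b12*e1 e2 + b13*e1 e3 + b23*e2 e3 with a^2 + b12^2 + b13^2 + b23^2 = 1 (so R^-1 = ~R). Expanding the columns R e_j ~R gives tr M = 4a^2 - 1 and, from the antisymmetric part, M21 - M12 = -4a*b12, M13 - M31 = 4a*b13, M32 - M23 = -4a*b23.
Here tr M = 4991/4225, so a^2 = (1 + tr M)/4 = 2304/4225 and a = ±48/65. Taking a = 48/65: M21 - M12 = -576/845, M13 - M31 = -6912/4225, M32 - M23 = -768/845, giving b12 = 3/13, b13 = -36/65, b23 = 4/13, i.e. R = 48/65 + 3/13*e1 e2 - 36/65*e1 e3 + 4/13*e2 e3.
Its e1 e3 coefficient is negative, so report the other preimage -R.
Answer: -48/65 - 3/13*e1 e2 + 36/65*e1 e3 - 4/13*e2 e3. Recall the cover is two-to-one: with M of trace 4991/4225, both preimages act alike, and the stated e1 e3 sign chooses the sheet.


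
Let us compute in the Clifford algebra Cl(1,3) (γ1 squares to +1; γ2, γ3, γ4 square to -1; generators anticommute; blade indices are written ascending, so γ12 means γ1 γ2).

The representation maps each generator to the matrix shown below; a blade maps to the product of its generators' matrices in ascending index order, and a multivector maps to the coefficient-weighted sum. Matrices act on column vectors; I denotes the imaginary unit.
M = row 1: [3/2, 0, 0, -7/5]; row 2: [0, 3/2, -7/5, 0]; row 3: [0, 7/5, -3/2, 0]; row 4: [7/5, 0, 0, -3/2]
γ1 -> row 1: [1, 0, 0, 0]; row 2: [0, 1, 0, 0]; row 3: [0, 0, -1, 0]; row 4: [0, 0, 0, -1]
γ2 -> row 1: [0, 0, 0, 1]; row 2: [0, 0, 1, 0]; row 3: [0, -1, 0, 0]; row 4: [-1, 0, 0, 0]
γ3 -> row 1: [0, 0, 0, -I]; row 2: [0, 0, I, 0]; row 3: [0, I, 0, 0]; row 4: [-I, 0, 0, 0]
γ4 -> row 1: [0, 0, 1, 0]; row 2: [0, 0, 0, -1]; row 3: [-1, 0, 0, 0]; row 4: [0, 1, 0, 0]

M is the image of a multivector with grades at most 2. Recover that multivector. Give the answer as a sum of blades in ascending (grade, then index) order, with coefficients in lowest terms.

Method: the blade images are trace-orthogonal — tr(rho(e_A) rho(e_B)^-1) = 4 if A = B and 0 otherwise — and rho(e_A)^-1 = (e_A)^2 * rho(e_A) with (e_A)^2 = +1 or -1, so the coefficient of e_A in the preimage is (e_A)^2 * tr(M rho(e_A))/4.
Nonzero projections over blades of grade <= 2: γ1: (γ1)^2 = +1, tr(M rho(γ1)) = 6, coefficient 3/2; γ2: (γ2)^2 = -1, tr(M rho(γ2)) = 28/5, coefficient -7/5. Every other blade of grade <= 2 projects to 0.
Answer: 3/2*γ1 - 7/5*γ2


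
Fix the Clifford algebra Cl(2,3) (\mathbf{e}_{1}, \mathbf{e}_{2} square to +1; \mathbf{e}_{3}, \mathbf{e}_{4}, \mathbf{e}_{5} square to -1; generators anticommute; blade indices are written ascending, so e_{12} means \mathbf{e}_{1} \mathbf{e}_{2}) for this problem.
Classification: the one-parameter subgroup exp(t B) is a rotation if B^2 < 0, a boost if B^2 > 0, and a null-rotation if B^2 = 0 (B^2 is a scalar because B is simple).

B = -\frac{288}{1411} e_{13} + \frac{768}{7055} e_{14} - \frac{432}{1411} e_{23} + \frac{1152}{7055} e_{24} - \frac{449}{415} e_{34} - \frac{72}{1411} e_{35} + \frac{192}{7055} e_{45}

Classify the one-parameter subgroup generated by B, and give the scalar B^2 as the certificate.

B^2 term by term: the squares give (-\frac{288}{1411})^2*(e_{13})^2 + (\frac{768}{7055})^2*(e_{14})^2 + (-\frac{432}{1411})^2*(e_{23})^2 + (\frac{1152}{7055})^2*(e_{24})^2 + (-\frac{449}{415})^2*(e_{34})^2 + (-\frac{72}{1411})^2*(e_{35})^2 + (\frac{192}{7055})^2*(e_{45})^2 = \frac{82944}{1990921}*(+1) + \frac{589824}{49773025}*(+1) + \frac{186624}{1990921}*(+1) + \frac{1327104}{49773025}*(+1) + \frac{201601}{172225}*(-1) + \frac{5184}{1990921}*(-1) + \frac{36864}{49773025}*(-1) = -1 (each basis 2-blade squares to minus the product of its generators' squares); cross terms between blades sharing an index anticommute and cancel; the commuting (index-disjoint) pairs give grade-4 terms 2*c*c'*(blade product), which cancel blade by blade — e_{1234}: \frac{663552}{9954605} - \frac{663552}{9954605} = 0; e_{1345}: -\frac{110592}{9954605} + \frac{110592}{9954605} = 0; e_{2345}: -\frac{165888}{9954605} + \frac{165888}{9954605} = 0 — confirming B is simple. So B^2 = -1.
Answer: rotation, certificate B^2 = -1. B^2 = -1 is basis-independent, so its sign is the whole story.


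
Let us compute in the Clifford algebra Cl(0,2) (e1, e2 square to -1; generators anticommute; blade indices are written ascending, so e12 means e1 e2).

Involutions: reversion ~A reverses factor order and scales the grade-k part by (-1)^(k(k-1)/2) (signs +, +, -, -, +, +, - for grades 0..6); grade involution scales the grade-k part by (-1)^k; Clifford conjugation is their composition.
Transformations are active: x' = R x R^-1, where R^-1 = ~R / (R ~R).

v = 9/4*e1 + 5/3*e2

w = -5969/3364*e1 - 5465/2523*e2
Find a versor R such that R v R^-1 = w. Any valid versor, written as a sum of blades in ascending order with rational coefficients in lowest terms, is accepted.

Construction: equal norms (both -1129/144) license R = v + w = 400/841*e1 - 420/841*e2 — nothing changes along that direction, while (v - w)/2 changes sign, so v maps onto w.
Answer: 400/841*e1 - 420/841*e2


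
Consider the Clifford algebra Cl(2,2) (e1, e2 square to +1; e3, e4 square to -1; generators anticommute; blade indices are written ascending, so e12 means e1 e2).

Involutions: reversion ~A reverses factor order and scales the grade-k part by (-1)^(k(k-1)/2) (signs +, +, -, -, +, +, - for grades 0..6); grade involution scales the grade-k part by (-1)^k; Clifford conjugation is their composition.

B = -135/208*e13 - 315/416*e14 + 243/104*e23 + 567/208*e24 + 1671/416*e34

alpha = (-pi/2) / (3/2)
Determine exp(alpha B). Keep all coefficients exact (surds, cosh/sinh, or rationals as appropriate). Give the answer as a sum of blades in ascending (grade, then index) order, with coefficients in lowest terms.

B^2 term by term: the squares give (-135/208)^2*(e13)^2 + (-315/416)^2*(e14)^2 + (243/104)^2*(e23)^2 + (567/208)^2*(e24)^2 + (1671/416)^2*(e34)^2 = 18225/43264*(+1) + 99225/173056*(+1) + 59049/10816*(+1) + 321489/43264*(+1) + 2792241/173056*(-1) = -9/4 (each basis 2-blade squares to minus the product of its generators' squares); cross terms between blades sharing an index anticommute and cancel; the commuting (index-disjoint) pairs give grade-4 terms 2*c*c'*(blade product), which cancel blade by blade — e1234: 76545/21632 - 76545/21632 = 0 — confirming B is simple. So B^2 = -9/4.
B^2 = -9/4 — circular case — the even/odd split gives cos and sin: l = 3/2, alpha*l = -pi/2, so exp(alpha B) = cos(-pi/2) + (sin(-pi/2)/(3/2))*B = 0 + (-2/3)*B.
Answer: 45/104*e13 + 105/208*e14 - 81/52*e23 - 189/104*e24 - 557/208*e34


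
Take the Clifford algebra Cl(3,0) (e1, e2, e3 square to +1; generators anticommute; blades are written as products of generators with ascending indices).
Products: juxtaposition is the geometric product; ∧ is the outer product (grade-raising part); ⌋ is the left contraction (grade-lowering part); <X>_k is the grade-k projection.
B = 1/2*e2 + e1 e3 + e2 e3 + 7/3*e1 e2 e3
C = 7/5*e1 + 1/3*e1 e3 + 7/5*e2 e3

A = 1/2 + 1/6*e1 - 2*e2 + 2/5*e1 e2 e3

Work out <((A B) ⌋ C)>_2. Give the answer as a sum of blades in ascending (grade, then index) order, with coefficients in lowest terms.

step 1: -29/15 - 2/5*e1 + 13/20*e2 - 11/6*e3 + 1/12*e1 e2 + 149/30*e1 e3 + 8/9*e2 e3 + 10/3*e1 e2 e3
step 2: -173/50 - 943/450*e1 + 77/30*e2 + 233/300*e3 - 29/45*e1 e3 - 203/75*e2 e3
step 3: -29/45*e1 e3 - 203/75*e2 e3
Answer: -29/45*e1 e3 - 203/75*e2 e3


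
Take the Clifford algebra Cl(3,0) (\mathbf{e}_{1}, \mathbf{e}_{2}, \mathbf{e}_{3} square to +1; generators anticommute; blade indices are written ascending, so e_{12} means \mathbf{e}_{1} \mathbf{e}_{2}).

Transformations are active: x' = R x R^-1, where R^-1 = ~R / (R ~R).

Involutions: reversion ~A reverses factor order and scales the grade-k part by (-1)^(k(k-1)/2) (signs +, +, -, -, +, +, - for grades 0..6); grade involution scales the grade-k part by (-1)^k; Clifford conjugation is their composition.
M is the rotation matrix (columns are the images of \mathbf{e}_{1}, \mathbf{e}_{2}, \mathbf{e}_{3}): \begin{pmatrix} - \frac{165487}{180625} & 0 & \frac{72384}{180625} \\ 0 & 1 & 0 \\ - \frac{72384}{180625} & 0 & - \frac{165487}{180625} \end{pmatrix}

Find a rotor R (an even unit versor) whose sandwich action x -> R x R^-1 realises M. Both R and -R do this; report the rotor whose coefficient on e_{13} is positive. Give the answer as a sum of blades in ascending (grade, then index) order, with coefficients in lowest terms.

Method: write R = a + b12*e_{12} + b13*e_{13} + b23*e_{23} with a^2 + b12^2 + b13^2 + b23^2 = 1 (so R^-1 = ~R). Expanding the columns R e_j ~R gives tr M = 4a^2 - 1 and, from the antisymmetric part, M21 - M12 = -4a*b12, M13 - M31 = 4a*b13, M32 - M23 = -4a*b23.
Here tr M = -\frac{150349}{180625}, so a^2 = (1 + tr M)/4 = \frac{7569}{180625} and a = ±\frac{87}{425}. Taking a = \frac{87}{425}: M21 - M12 = 0, M13 - M31 = \frac{144768}{180625}, M32 - M23 = 0, giving b12 = 0, b13 = \frac{416}{425}, b23 = 0, i.e. R = \frac{87}{425} + \frac{416}{425} e_{13}.
Its e_{13} coefficient is already positive.
Answer: \frac{87}{425} + \frac{416}{425} e_{13}. Note: both R and -R realise this M (trace -\frac{150349}{180625}); the covering map identifies them, and the e_{13}-coefficient sign is the tie-breaker.


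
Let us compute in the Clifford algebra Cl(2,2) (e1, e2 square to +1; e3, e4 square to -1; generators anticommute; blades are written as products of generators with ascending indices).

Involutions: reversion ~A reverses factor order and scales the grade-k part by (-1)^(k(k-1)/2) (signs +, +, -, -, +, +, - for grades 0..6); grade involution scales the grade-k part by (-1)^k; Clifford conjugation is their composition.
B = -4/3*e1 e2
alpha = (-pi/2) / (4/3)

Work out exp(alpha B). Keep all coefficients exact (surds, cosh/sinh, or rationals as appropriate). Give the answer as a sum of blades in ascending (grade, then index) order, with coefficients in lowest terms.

B^2 = (-4/3)^2*(e1 e2)^2 = 16/9*(-1) = -16/9 (a basis 2-blade squares to minus the product of its generators' squares).
B^2 = -16/9 — since the square is negative, the closed form is circular: l = 4/3, alpha*l = -pi/2, so exp(alpha B) = cos(-pi/2) + (sin(-pi/2)/(4/3))*B = 0 + (-3/4)*B.
Answer: e1 e2


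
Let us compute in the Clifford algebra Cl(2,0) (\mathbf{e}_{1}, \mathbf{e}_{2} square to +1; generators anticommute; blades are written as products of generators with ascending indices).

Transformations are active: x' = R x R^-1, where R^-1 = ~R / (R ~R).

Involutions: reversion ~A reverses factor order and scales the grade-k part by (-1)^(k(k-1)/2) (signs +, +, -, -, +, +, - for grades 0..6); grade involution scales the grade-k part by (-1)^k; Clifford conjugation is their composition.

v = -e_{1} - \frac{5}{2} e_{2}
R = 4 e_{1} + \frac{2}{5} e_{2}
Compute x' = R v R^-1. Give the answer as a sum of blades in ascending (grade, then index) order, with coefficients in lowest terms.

~R = 4 e_{1} + \frac{2}{5} e_{2}, and R ~R = \frac{404}{25}, so R^-1 = ~R / (\frac{404}{25}).
R v = -5 - \frac{48}{5} e_{1} e_{2}
Answer: -\frac{149}{101} e_{1} + \frac{455}{202} e_{2}


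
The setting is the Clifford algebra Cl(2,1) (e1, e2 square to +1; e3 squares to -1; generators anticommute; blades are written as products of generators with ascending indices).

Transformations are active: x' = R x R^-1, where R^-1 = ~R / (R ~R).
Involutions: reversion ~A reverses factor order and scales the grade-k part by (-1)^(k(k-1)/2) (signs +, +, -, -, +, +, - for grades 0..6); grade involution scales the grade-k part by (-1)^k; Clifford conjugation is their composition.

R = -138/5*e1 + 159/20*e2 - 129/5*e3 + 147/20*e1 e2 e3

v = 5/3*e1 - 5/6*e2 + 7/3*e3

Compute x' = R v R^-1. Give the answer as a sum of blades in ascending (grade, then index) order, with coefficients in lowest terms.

~R = -138/5*e1 + 159/20*e2 - 129/5*e3 - 147/20*e1 e2 e3, and R ~R = 1053/10, so R^-1 = ~R / (1053/10).
R v = 303/40 - 37/5*e1 e2 - 611/40*e1 e3 + 93/10*e2 e3
Answer: -541/78*e1 - 109/702*e2 - 4969/702*e3


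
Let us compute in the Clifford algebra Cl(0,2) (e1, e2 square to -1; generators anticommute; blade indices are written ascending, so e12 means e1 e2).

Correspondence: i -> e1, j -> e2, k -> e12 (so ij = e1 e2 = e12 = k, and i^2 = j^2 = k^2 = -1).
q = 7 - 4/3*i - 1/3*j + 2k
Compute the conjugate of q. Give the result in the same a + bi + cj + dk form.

In blades: q = 7 - 4/3*e1 - 1/3*e2 + 2*e12.
Conjugation here is Clifford conjugation: the scalar is fixed and the grade-1 and grade-2 blades all flip sign, giving 7 + 4/3*e1 + 1/3*e2 - 2*e12; translating back:
Answer: 7 + 4/3*i + 1/3*j - 2k
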